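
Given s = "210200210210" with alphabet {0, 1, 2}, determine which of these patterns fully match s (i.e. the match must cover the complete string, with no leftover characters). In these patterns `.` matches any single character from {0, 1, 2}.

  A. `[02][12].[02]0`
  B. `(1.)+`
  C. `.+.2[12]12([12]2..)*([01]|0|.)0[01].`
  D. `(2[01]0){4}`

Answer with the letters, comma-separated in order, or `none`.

A → no match
B → no match — must start with "1"
C → no match
D → match

D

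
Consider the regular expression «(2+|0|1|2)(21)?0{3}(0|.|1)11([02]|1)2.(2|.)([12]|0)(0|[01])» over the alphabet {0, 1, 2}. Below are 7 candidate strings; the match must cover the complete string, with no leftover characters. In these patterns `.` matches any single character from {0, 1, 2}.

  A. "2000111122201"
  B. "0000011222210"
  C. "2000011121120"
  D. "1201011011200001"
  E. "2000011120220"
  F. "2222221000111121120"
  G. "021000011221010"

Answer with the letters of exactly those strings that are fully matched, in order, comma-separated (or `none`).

A, B, C, E, F, G

A → match
B → match
C → match
D → no match
E → match
F → match
G → match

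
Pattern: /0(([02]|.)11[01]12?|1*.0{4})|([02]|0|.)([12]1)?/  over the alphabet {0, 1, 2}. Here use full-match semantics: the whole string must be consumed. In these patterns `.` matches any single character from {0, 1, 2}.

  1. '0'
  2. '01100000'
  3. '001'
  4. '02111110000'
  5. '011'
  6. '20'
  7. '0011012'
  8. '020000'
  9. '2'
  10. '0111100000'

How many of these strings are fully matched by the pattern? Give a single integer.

7

1 → match
2 → match
3 → no match
4 → no match
5 → match
6 → no match
7 → match
8 → match
9 → match
10 → match
Total matched: 7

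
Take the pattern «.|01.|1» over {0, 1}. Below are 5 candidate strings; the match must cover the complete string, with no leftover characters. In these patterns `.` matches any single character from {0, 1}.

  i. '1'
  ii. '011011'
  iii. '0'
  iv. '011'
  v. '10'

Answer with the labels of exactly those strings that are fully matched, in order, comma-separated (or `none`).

i, iii, iv

i → match
ii → no match
iii → match
iv → match
v → no match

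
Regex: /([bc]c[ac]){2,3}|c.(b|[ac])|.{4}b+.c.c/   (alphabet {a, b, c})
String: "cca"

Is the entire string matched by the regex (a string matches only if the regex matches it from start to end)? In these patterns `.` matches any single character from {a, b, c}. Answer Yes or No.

Yes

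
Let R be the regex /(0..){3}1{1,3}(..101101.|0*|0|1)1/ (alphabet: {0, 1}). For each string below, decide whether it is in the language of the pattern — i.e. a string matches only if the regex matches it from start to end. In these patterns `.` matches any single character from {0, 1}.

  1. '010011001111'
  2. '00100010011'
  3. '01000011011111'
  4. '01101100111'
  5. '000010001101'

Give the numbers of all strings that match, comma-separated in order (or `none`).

1 → match
2 → no match
3 → no match
4 → match
5 → match

1, 4, 5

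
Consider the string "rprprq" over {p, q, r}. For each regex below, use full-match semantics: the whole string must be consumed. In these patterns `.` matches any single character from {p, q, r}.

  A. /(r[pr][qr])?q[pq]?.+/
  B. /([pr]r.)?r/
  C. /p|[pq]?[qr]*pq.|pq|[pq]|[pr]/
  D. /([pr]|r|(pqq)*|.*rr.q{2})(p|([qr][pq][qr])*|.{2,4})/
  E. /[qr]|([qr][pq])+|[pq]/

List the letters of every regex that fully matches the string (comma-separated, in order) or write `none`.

E

A → no match
B → no match — must end with "r"
C → no match
D → no match
E → match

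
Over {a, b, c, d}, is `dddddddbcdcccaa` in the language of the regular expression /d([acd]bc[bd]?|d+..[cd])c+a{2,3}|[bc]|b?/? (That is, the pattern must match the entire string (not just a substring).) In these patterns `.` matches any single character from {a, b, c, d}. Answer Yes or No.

Yes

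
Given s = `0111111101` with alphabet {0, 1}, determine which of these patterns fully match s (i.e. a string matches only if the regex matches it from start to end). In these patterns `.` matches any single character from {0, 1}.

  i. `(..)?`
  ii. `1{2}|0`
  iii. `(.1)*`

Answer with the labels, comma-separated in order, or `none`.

i → no match
ii → no match
iii → match

iii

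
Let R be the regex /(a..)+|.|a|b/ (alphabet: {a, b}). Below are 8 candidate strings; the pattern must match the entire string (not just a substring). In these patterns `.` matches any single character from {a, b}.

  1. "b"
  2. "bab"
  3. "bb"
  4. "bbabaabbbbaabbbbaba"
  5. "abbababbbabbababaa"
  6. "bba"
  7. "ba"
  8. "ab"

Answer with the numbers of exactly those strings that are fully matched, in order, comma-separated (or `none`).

1. "b" → match
2. "bab" → no match
3. "bb" → no match
4 → no match
5 → no match
6. "bba" → no match
7. "ba" → no match
8. "ab" → no match

1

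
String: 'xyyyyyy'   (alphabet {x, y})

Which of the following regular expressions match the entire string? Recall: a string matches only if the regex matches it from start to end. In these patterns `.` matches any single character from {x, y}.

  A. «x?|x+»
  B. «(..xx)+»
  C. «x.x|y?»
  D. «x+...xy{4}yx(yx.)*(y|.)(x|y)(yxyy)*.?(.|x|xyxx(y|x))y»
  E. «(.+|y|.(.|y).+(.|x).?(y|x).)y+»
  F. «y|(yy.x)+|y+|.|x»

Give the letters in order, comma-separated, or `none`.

A → no match
B → no match — must end with 'xx'
C → no match
D → no match
E → match
F → no match

E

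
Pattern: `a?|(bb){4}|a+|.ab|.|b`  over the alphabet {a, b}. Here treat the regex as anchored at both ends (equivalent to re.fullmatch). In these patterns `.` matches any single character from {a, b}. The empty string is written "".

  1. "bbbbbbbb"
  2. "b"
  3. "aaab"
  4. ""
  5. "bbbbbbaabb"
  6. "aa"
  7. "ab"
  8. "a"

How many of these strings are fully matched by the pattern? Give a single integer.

1 → match
2 → match
3 → no match
4 → match
5 → no match
6 → match
7 → no match
8 → match
Total matched: 5

5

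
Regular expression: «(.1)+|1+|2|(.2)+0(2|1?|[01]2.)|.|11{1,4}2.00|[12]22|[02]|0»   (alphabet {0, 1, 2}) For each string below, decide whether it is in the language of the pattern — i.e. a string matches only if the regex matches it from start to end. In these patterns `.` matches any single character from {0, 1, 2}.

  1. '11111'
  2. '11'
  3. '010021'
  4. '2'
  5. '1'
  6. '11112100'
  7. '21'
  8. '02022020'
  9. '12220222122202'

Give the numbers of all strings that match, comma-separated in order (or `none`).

1 → match
2 → match
3 → no match
4 → match
5 → match
6 → match
7 → match
8 → no match
9 → match

1, 2, 4, 5, 6, 7, 9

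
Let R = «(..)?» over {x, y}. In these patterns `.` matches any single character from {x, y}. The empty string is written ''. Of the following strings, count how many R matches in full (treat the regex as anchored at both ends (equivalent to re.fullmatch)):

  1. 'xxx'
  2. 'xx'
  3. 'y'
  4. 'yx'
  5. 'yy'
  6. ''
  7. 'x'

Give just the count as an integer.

1 → no match
2 → match
3 → no match
4 → match
5 → match
6 → match
7 → no match
Total matched: 4

4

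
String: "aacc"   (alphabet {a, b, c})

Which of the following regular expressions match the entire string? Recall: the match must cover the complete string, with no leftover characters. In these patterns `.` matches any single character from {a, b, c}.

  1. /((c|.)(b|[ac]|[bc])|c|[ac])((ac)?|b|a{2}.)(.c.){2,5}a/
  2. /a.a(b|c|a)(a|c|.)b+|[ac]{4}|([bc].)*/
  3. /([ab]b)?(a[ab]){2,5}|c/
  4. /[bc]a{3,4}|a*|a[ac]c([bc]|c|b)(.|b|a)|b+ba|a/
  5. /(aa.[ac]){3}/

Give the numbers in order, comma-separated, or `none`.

2

1 → no match — must end with "a"
2 → match
3 → no match
4 → no match
5 → no match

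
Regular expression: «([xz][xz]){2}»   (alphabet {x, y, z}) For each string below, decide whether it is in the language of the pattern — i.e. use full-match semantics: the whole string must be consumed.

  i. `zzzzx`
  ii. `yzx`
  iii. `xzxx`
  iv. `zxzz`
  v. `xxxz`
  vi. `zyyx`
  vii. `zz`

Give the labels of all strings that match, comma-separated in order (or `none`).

iii, iv, v

i → no match
ii → no match
iii → match
iv → match
v → match
vi → no match
vii → no match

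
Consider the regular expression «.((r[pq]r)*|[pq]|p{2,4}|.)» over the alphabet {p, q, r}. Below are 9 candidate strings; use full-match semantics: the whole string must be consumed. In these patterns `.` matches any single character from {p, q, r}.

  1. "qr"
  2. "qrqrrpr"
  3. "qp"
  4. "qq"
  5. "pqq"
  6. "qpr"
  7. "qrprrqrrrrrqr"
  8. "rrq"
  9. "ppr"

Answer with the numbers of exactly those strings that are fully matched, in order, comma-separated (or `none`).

1 → match
2 → match
3 → match
4 → match
5 → no match
6 → no match
7 → no match
8 → no match
9 → no match

1, 2, 3, 4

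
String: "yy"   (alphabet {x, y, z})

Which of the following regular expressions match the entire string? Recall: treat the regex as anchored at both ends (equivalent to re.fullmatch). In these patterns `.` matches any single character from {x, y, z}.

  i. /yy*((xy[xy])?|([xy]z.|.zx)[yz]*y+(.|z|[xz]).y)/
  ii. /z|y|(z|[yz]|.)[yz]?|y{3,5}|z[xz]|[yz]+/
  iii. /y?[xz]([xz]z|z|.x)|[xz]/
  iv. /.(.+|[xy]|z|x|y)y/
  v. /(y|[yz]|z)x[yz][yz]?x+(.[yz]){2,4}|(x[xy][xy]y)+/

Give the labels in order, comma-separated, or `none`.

i, ii

i → match
ii → match
iii → no match
iv → no match
v → no match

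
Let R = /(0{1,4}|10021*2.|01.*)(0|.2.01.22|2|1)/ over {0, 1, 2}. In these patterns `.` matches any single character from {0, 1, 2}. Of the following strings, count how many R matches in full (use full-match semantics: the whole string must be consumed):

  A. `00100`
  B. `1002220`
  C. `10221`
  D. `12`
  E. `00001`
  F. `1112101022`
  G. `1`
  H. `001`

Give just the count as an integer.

A. `00100` → no match
B. `1002220` → match
C. `10221` → no match
D. `12` → no match
E. `00001` → match
F. `1112101022` → no match
G. `1` → no match
H. `001` → match
Total matched: 3

3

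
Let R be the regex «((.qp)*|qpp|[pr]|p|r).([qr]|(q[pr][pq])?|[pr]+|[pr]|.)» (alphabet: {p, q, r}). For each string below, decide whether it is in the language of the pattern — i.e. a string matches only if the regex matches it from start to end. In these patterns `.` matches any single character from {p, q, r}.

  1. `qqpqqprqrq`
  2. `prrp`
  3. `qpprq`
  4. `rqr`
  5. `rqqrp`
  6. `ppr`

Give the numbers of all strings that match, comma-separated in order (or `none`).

1, 2, 3, 4, 5, 6

1 → match
2 → match
3 → match
4 → match
5 → match
6 → match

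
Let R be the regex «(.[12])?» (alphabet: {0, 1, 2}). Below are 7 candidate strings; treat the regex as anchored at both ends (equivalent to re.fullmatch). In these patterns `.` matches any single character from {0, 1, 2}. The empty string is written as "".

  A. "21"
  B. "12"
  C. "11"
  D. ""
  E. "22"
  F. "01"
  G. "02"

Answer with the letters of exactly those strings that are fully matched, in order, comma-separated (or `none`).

A → match
B → match
C → match
D → match
E → match
F → match
G → match

A, B, C, D, E, F, G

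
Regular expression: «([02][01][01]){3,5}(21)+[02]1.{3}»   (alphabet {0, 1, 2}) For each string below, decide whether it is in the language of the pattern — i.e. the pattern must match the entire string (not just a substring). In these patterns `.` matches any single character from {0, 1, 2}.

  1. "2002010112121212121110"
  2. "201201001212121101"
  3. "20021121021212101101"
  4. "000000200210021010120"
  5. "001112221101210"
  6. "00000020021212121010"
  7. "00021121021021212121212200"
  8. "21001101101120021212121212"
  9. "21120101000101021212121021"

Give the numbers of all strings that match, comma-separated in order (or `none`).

1, 2, 3, 6, 8, 9

1 → match
2 → match
3 → match
4 → no match
5 → no match
6 → match
7 → no match
8 → match
9 → match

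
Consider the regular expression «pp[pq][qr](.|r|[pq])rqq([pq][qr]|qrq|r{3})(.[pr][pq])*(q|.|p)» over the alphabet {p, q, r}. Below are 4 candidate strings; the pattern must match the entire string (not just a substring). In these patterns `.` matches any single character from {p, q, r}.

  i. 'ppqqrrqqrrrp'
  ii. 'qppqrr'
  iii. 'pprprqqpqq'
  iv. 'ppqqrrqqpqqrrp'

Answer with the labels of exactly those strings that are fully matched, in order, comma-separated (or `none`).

i → match
ii → no match — must start with 'pp'
iii → no match
iv → no match

i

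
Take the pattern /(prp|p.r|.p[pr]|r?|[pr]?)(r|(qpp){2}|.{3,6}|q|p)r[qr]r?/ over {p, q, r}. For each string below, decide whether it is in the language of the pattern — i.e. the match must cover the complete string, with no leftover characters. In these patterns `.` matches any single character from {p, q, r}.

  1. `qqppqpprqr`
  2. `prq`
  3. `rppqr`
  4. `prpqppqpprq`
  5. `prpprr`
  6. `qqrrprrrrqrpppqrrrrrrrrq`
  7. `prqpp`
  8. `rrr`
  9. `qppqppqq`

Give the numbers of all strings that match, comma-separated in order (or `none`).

2, 4, 5, 8

1 → no match
2 → match
3 → no match
4 → match
5 → match
6 → no match
7 → no match
8 → match
9 → no match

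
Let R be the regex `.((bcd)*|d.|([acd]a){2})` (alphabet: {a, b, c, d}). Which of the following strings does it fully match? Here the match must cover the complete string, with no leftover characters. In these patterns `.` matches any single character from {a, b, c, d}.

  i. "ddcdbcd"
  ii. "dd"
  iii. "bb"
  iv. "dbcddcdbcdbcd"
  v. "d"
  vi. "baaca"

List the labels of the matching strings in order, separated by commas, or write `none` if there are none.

i. "ddcdbcd" → no match
ii. "dd" → no match
iii. "bb" → no match
iv → no match
v. "d" → match
vi. "baaca" → match

v, vi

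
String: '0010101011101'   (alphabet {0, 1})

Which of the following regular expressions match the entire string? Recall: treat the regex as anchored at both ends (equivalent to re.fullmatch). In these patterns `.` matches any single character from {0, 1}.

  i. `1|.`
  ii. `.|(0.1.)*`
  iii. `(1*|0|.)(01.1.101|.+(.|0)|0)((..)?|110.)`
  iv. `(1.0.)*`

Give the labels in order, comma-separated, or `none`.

iii

i → no match
ii → no match
iii → match
iv → no match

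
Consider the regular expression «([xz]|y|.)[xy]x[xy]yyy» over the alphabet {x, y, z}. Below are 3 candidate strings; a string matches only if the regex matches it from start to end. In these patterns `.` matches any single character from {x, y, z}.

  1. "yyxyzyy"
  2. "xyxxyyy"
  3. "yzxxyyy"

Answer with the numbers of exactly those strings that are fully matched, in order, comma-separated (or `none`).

2

1 → no match — must end with "yyy"
2 → match
3 → no match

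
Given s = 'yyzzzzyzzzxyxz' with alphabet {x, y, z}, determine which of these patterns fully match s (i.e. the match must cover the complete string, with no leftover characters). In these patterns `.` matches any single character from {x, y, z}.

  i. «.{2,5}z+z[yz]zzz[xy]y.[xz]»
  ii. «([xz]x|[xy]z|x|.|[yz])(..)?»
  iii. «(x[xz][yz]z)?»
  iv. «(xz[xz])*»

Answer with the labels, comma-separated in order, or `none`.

i → match
ii → no match
iii → no match
iv → no match

i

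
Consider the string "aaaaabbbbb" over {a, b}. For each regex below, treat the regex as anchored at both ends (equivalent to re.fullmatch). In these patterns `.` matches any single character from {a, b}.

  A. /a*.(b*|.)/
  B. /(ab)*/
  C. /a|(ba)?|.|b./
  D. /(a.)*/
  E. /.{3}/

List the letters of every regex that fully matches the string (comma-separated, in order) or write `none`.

A

A → match
B → no match
C → no match
D → no match
E → no match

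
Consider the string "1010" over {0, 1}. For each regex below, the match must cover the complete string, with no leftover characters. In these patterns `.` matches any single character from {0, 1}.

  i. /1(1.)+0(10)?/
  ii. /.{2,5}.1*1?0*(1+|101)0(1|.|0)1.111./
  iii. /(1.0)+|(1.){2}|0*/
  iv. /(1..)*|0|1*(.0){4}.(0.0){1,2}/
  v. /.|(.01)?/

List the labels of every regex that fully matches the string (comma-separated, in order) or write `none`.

iii

i → no match — must start with "11"
ii → no match
iii → match
iv → no match
v → no match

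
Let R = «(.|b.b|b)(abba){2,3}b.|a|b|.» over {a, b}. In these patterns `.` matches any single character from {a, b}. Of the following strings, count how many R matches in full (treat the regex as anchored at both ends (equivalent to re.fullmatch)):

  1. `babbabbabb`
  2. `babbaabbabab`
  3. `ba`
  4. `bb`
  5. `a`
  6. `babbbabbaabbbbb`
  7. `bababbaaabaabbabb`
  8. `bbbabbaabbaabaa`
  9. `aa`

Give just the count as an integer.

1

1 → no match
2 → no match
3 → no match
4 → no match
5 → match
6 → no match
7 → no match
8 → no match
9 → no match
Total matched: 1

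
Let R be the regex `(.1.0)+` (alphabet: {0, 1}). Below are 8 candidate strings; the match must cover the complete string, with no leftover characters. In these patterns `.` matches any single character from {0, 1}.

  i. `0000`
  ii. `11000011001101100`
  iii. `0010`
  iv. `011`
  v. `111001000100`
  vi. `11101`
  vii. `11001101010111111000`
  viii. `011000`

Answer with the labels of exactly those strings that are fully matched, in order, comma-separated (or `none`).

v

i → no match
ii → no match
iii → no match
iv → no match — must end with `0`
v → match
vi → no match — must end with `0`
vii → no match
viii → no match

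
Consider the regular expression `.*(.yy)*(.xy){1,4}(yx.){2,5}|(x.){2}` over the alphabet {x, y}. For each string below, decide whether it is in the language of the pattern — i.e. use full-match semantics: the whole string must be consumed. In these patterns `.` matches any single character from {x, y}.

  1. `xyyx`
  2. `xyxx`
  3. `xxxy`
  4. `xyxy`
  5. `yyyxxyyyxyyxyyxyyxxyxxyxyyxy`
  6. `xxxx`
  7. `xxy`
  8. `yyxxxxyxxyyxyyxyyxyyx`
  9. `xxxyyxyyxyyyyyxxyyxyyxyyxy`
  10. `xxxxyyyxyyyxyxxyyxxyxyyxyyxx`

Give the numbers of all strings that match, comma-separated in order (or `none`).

1 → no match
2 → match
3 → match
4 → match
5 → match
6 → match
7 → no match
8 → no match
9 → match
10 → match

2, 3, 4, 5, 6, 9, 10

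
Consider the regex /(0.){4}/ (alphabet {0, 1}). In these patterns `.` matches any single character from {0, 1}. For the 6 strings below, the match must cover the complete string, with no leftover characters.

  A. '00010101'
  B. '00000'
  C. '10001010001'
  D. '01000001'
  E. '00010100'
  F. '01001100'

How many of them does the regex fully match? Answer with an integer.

3

A → match
B → no match
C → no match — must start with '0'
D → match
E → match
F → no match
Total matched: 3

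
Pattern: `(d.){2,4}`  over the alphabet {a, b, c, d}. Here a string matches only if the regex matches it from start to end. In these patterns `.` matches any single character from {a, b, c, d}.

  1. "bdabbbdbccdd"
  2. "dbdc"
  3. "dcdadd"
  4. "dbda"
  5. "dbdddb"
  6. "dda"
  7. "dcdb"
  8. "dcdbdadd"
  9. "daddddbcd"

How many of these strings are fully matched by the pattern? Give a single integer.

6

1. "bdabbbdbccdd" → no match — must start with "d"
2. "dbdc" → match
3. "dcdadd" → match
4. "dbda" → match
5. "dbdddb" → match
6. "dda" → no match
7. "dcdb" → match
8. "dcdbdadd" → match
9. "daddddbcd" → no match
Total matched: 6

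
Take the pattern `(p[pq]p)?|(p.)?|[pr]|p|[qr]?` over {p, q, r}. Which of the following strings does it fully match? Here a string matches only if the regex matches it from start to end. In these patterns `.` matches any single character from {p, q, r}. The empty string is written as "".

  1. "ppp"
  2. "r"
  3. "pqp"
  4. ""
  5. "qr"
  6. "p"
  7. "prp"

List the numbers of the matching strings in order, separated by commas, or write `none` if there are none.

1, 2, 3, 4, 6

1. "ppp" → match
2. "r" → match
3. "pqp" → match
4. "" → match
5. "qr" → no match
6. "p" → match
7. "prp" → no match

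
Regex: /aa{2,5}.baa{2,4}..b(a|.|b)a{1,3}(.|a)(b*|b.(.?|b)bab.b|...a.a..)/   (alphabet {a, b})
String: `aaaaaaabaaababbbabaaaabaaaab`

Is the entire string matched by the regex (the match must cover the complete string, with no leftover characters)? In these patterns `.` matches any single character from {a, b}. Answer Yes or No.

No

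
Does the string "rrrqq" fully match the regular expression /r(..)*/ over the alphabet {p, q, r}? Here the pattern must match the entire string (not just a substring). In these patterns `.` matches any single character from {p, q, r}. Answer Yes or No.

Yes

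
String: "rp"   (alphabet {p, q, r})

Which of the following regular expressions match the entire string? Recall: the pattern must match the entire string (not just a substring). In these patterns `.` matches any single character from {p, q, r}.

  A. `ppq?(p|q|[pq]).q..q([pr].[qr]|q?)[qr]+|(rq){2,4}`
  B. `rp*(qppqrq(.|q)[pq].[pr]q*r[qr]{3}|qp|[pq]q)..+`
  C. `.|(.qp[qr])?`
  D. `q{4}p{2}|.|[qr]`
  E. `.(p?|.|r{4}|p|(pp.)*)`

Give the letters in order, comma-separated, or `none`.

A → no match
B → no match
C → no match
D → no match
E → match

E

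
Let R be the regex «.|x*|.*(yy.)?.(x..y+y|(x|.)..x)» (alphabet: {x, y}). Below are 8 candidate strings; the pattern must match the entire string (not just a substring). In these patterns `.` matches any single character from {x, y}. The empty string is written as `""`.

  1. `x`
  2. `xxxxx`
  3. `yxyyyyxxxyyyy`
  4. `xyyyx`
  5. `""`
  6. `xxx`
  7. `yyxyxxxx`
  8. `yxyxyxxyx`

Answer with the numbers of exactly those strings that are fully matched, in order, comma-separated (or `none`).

1, 2, 3, 4, 5, 6, 7, 8

1 → match
2 → match
3 → match
4 → match
5 → match
6 → match
7 → match
8 → match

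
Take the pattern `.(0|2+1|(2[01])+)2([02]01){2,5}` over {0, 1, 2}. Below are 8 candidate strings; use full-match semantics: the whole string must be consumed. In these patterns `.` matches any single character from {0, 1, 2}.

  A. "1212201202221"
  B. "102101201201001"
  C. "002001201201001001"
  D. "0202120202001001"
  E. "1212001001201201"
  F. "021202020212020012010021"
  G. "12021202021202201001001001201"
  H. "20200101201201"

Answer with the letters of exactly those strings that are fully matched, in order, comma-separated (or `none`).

C, D, E, G

A → no match — must end with "01"
B → no match
C → match
D → match
E → match
F → no match — must end with "01"
G → match
H → no match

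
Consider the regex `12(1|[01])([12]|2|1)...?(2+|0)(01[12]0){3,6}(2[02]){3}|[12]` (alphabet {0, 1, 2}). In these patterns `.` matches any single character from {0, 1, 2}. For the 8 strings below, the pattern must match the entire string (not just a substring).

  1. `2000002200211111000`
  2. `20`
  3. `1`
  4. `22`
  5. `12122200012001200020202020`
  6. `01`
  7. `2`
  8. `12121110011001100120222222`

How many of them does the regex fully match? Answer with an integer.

1 → no match
2 → no match
3 → match
4 → no match
5 → no match
6 → no match
7 → match
8 → match
Total matched: 3

3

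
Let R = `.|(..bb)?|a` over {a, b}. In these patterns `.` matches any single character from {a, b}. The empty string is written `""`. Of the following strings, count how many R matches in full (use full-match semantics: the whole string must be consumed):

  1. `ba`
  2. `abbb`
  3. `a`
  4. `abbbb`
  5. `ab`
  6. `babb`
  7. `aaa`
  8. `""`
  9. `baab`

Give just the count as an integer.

1 → no match
2 → match
3 → match
4 → no match
5 → no match
6 → match
7 → no match
8 → match
9 → no match
Total matched: 4

4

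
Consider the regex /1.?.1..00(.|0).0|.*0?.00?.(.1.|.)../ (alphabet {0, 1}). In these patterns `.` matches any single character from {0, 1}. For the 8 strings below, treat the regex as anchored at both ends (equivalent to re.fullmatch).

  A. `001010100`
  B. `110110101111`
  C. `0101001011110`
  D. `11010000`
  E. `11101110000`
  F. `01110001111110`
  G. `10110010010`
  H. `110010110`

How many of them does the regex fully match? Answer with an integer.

1

A → no match
B → match
C → no match
D → no match
E → no match
F → no match
G → no match
H → no match
Total matched: 1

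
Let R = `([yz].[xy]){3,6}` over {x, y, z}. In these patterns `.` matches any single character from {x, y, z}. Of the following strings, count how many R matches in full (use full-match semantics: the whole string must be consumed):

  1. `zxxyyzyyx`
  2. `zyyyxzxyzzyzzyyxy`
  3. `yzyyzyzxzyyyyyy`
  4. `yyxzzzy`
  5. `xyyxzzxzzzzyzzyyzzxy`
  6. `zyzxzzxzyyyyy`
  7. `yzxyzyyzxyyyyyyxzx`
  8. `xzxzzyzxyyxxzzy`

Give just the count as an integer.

0

1. `zxxyyzyyx` → no match
2 → no match
3 → no match
4. `yyxzzzy` → no match
5 → no match
6 → no match
7 → no match
8 → no match
Total matched: 0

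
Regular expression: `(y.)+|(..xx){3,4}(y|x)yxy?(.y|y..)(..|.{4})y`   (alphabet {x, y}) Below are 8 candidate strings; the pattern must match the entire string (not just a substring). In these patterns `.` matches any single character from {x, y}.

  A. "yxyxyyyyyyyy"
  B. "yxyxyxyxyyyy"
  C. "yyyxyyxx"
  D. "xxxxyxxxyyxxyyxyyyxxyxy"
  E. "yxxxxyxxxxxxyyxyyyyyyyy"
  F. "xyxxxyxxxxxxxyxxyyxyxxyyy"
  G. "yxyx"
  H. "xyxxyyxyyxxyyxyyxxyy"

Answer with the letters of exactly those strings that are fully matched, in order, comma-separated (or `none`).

A, B, D, E, F, G

A. "yxyxyyyyyyyy" → match
B. "yxyxyxyxyyyy" → match
C. "yyyxyyxx" → no match
D → match
E → match
F → match
G. "yxyx" → match
H → no match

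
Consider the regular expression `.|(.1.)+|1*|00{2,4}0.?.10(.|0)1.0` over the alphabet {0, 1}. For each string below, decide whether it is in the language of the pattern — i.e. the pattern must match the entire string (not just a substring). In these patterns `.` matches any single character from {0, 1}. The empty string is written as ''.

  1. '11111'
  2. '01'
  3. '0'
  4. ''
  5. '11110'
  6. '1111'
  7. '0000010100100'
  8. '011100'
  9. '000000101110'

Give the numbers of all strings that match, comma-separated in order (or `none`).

1, 3, 4, 6, 7, 9

1. '11111' → match
2. '01' → no match
3. '0' → match
4. '' → match
5. '11110' → no match
6. '1111' → match
7 → match
8. '011100' → no match
9. '000000101110' → match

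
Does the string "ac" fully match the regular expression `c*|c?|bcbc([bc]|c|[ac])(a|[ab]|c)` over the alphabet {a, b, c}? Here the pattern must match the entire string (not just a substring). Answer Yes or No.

No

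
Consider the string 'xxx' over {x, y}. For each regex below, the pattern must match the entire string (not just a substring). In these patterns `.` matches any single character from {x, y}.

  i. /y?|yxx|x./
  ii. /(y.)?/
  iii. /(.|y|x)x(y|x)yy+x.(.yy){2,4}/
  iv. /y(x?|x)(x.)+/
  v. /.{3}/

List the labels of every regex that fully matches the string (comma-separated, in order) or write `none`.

v

i → no match
ii → no match
iii → no match — must end with 'yy'
iv → no match — must start with 'y'
v → match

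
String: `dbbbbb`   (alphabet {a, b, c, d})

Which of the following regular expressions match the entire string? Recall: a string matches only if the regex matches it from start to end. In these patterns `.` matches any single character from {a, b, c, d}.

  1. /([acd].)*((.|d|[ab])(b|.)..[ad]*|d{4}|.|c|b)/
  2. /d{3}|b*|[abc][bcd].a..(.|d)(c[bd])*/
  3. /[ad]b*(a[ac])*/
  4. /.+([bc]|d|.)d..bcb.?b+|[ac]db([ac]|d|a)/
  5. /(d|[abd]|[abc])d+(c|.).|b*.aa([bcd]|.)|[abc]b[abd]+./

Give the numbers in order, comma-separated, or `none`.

1 → match
2 → no match
3 → match
4 → no match
5 → no match

1, 3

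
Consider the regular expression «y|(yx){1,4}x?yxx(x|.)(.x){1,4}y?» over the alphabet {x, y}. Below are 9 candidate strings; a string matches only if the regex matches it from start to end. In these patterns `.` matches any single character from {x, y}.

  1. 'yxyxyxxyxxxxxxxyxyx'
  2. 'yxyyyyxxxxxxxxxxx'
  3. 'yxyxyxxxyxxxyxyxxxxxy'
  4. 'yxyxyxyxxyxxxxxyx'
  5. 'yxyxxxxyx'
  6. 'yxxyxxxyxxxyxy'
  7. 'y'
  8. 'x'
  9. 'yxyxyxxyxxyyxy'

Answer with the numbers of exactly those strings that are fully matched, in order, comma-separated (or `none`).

1 → match
2 → no match
3 → no match
4 → match
5 → no match
6 → match
7 → match
8 → no match
9 → match

1, 4, 6, 7, 9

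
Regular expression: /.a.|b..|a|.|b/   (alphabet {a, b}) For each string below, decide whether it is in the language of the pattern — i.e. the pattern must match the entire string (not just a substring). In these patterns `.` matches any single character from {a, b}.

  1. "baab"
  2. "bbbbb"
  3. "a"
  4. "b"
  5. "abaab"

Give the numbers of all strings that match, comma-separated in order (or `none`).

3, 4

1 → no match
2 → no match
3 → match
4 → match
5 → no match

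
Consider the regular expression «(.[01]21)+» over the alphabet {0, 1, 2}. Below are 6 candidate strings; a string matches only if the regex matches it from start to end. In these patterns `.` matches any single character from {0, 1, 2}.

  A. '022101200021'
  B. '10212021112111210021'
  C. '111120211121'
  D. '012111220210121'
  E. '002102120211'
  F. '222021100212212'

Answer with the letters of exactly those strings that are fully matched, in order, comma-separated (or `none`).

A → no match
B → match
C → no match
D → no match
E → no match — must end with '21'
F → no match — must end with '21'

B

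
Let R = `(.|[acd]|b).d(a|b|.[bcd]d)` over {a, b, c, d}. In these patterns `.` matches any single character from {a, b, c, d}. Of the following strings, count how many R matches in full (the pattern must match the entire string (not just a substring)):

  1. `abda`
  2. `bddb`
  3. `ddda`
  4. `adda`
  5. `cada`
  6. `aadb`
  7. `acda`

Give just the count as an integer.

1 → match
2 → match
3 → match
4 → match
5 → match
6 → match
7 → match
Total matched: 7

7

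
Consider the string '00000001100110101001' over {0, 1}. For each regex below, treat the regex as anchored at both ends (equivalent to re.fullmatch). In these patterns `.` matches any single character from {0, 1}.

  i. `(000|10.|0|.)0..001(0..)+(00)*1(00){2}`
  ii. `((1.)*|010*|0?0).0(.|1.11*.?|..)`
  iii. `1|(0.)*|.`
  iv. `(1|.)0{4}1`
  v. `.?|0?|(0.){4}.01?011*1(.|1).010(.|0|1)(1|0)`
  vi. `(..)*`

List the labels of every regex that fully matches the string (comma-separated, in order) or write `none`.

i → no match — must end with '00'
ii → no match
iii → no match
iv → no match
v → match
vi → match

v, vi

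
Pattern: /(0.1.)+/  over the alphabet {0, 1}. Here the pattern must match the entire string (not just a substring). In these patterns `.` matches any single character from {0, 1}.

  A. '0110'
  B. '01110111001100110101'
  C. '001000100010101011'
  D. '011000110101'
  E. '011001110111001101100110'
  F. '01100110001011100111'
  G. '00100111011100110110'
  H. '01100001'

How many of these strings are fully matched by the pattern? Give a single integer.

A. '0110' → match
B → no match
C → no match
D. '011000110101' → no match
E → match
F → no match
G → match
H. '01100001' → no match
Total matched: 3

3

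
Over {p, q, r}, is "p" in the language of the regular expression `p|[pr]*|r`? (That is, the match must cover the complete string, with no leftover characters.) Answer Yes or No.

Yes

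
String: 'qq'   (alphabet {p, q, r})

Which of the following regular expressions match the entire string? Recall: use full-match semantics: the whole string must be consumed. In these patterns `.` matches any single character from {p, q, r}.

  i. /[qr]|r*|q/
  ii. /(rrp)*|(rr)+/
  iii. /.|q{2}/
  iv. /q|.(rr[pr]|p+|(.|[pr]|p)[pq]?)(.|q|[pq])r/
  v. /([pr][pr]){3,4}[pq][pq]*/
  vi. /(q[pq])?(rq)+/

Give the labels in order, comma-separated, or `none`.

iii

i → no match
ii → no match
iii → match
iv → no match
v → no match
vi → no match — must end with 'rq'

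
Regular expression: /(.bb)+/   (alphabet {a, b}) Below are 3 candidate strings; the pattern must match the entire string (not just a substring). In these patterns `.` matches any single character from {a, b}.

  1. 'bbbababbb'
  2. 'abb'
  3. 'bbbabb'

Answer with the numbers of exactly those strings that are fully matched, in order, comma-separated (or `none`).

2, 3

1 → no match
2 → match
3 → match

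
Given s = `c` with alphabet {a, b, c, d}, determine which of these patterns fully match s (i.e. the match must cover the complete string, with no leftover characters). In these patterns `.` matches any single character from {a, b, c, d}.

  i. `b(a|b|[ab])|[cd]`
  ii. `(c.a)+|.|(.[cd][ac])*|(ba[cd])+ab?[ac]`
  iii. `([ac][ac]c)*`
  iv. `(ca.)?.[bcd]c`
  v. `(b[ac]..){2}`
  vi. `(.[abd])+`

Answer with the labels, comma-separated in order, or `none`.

i, ii

i → match
ii → match
iii → no match
iv → no match
v → no match — must start with `b`
vi → no match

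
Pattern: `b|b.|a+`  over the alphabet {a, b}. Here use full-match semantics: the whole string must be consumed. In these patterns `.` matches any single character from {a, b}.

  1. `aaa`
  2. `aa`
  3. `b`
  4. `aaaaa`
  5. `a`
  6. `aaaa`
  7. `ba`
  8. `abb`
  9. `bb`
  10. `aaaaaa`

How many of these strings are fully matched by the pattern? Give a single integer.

1 → match
2 → match
3 → match
4 → match
5 → match
6 → match
7 → match
8 → no match
9 → match
10 → match
Total matched: 9

9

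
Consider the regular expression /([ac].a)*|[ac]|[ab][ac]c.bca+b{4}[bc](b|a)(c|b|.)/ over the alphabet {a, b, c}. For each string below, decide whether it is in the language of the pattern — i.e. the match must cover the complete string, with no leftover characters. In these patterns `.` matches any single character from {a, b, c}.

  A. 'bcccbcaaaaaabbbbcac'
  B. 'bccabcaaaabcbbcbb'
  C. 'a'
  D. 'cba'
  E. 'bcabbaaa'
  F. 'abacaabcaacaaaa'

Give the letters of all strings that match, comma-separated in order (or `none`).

A, C, D

A → match
B → no match
C → match
D → match
E → no match
F → no match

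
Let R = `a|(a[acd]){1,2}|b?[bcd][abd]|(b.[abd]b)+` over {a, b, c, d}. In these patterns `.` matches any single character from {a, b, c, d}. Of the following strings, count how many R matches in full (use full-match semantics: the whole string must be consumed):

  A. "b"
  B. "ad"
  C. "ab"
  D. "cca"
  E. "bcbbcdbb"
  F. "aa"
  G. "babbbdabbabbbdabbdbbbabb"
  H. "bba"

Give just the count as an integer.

4

A → no match
B → match
C → no match
D → no match
E → no match
F → match
G → match
H → match
Total matched: 4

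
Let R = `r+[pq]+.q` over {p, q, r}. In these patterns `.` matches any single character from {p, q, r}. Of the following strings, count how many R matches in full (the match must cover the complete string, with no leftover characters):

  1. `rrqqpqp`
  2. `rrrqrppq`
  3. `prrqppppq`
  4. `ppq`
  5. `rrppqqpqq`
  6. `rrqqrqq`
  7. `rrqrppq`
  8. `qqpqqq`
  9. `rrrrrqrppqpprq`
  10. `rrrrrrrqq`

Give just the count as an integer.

1

1. `rrqqpqp` → no match — must end with `q`
2. `rrrqrppq` → no match
3. `prrqppppq` → no match — must start with `r`
4. `ppq` → no match — must start with `r`
5. `rrppqqpqq` → match
6. `rrqqrqq` → no match
7. `rrqrppq` → no match
8. `qqpqqq` → no match — must start with `r`
9 → no match
10. `rrrrrrrqq` → no match
Total matched: 1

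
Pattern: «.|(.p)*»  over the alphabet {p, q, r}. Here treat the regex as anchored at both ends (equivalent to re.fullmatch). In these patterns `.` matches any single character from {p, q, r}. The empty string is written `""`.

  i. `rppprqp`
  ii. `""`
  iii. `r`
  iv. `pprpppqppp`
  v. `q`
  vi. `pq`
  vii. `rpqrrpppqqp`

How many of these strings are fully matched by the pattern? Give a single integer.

i → no match
ii → match
iii → match
iv → match
v → match
vi → no match
vii → no match
Total matched: 4

4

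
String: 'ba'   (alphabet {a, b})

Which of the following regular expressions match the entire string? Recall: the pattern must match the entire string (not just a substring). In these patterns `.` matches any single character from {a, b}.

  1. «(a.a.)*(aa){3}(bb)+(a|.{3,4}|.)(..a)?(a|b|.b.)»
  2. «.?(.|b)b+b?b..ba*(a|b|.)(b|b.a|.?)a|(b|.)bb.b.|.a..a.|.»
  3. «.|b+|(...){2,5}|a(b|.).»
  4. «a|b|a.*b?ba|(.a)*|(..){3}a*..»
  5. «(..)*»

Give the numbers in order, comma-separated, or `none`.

1 → no match
2 → no match
3 → no match
4 → match
5 → match

4, 5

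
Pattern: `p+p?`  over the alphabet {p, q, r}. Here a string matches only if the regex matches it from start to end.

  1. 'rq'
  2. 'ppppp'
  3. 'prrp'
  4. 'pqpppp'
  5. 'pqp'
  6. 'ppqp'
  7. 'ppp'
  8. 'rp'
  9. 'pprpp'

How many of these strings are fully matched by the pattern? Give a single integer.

2

1 → no match — must start with 'p'
2 → match
3 → no match
4 → no match
5 → no match
6 → no match
7 → match
8 → no match — must start with 'p'
9 → no match
Total matched: 2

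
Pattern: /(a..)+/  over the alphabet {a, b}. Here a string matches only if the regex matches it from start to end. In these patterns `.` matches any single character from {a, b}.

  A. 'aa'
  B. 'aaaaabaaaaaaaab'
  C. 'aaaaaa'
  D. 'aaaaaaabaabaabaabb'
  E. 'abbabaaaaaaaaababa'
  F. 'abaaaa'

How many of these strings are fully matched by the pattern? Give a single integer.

5

A → no match
B → match
C → match
D → match
E → match
F → match
Total matched: 5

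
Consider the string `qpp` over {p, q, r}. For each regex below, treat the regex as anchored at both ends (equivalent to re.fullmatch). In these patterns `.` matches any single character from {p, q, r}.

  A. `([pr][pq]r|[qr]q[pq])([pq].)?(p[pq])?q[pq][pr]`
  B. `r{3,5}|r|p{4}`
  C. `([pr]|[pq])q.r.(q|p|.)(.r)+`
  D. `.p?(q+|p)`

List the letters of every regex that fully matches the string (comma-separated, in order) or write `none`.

D

A → no match
B → no match
C → no match — must end with `r`
D → match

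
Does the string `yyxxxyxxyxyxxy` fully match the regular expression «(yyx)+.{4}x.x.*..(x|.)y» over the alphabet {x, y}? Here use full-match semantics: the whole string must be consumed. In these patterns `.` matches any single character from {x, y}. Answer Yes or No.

Yes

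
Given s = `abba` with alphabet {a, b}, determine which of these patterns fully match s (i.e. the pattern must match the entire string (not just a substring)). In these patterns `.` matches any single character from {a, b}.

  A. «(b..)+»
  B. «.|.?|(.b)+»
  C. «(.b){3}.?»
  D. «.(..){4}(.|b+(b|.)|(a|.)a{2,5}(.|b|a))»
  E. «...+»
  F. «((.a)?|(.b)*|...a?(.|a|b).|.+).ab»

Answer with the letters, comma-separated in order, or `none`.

E

A → no match — must start with `b`
B → no match
C → no match
D → no match
E → match
F → no match — must end with `ab`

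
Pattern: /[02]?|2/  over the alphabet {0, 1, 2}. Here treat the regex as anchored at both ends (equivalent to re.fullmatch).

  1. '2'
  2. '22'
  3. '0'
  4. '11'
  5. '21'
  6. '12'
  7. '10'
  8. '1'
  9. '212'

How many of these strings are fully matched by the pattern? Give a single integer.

1 → match
2 → no match
3 → match
4 → no match
5 → no match
6 → no match
7 → no match
8 → no match
9 → no match
Total matched: 2

2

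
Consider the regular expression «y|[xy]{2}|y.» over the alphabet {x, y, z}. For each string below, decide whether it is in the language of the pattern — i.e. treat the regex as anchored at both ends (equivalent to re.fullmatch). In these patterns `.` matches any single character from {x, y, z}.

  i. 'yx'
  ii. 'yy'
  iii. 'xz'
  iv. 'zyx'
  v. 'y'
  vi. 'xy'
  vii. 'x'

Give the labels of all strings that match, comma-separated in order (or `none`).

i → match
ii → match
iii → no match
iv → no match
v → match
vi → match
vii → no match

i, ii, v, vi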